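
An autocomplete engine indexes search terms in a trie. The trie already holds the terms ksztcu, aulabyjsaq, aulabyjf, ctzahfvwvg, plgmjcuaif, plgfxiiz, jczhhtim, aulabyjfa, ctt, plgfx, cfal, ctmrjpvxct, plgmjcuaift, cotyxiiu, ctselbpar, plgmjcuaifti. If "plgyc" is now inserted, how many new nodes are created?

2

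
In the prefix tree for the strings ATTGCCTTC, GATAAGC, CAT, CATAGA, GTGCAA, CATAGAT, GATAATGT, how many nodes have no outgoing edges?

5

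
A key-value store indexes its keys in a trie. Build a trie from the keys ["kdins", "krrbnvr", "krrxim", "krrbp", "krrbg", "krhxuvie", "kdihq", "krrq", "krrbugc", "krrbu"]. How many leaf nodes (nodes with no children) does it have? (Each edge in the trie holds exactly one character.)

Leaves are exactly the stored words that no other stored word extends.
Those words: "kdihq", "kdins", "krhxuvie", "krrbg", "krrbnvr", "krrbp", "krrbugc", "krrq", "krrxim"
Leaf count: 9

9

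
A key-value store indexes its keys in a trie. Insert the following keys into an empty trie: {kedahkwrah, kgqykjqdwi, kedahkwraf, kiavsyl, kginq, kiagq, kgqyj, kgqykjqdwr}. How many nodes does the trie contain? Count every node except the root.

Count nodes per top-level branch (shared prefixes stored once):
  'k'-branch (kedahkwraf, kedahkwrah, kginq, kgqyj, kgqykjqdwi, kgqykjqdwr, kiagq, kiavsyl): 33 nodes
Sum: 33

33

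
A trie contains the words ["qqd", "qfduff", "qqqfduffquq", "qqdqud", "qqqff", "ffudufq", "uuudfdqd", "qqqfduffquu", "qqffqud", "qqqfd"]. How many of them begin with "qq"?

Filter for entries beginning with "qq":
Matches: "qqd", "qqdqud", "qqffqud", "qqqfd", "qqqfduffquq", "qqqfduffquu", "qqqff"
Count: 7

7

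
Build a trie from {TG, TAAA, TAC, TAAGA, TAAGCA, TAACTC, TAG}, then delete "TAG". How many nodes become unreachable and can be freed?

1

Walk "TAG" from the leaf back toward the root, removing each node that no remaining word uses.
The suffix "G" (1 node) is used only by "TAG"; the node for "TA" still has the child "A", so pruning stops there.
Nodes removed: 1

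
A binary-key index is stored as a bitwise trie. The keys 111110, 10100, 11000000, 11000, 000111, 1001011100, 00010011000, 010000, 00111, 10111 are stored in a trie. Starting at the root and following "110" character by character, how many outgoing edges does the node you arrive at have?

1

Walk "110" from the root, arriving at one node.
Distinct next characters after "110": 0.
That node has 1 child edge.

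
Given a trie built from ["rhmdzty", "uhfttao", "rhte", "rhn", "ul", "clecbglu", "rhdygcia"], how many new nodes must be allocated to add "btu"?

"btu" shares no prefix with any stored word, so all 3 characters open new nodes.
3 − 0 = 3 new nodes.

3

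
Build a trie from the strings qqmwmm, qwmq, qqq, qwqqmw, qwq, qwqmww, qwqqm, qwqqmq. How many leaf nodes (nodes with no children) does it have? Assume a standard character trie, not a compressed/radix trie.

Leaves are exactly the stored words that no other stored word extends.
Those words: "qqmwmm", "qqq", "qwmq", "qwqmww", "qwqqmq", "qwqqmw"
Leaf count: 6

6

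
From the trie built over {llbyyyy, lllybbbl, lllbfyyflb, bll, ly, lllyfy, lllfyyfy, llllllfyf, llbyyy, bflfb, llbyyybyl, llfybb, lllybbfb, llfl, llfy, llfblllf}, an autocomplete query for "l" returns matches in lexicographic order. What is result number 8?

DFS of the "l" subtree visits, in order: "llbyyy", "llbyyybyl", "llbyyyy", "llfblllf", "llfl", "llfy", "llfybb", "lllbfyyflb", "lllfyyfy", "llllllfyf", "lllybbbl", "lllybbfb", "lllyfy", "ly"
The 8th is lllbfyyflb.

lllbfyyflb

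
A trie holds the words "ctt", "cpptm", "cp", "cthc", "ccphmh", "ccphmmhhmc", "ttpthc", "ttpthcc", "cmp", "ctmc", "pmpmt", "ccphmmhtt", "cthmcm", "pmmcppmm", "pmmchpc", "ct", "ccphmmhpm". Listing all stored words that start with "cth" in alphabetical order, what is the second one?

cthmcm

Filter for "cth…" and sort: "cthc", "cthmcm"
Position 2: cthmcm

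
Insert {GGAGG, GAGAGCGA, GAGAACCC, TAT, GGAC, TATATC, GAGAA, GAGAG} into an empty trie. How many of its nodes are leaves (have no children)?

A leaf is a node with no children — equivalently, the end of a word that is not a proper prefix of any other stored word.
Those words: "GAGAACCC", "GAGAGCGA", "GGAC", "GGAGG", "TATATC"
Leaf count: 5

5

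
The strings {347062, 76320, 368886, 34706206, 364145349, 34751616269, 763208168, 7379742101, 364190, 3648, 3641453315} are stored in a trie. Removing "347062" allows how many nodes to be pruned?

After clearing the end-marker at "347062", prune upward until reaching a node still needed by another word.
Every node on "347062" is still needed (e.g. by "34706206"), so nothing is freed.
Nodes removed: 0

0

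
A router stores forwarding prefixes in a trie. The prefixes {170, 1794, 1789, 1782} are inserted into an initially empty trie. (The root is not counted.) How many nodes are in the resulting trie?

For each word, the new-node count is its length minus the longest prefix already in the trie:
  "170" → 3 new (1, 7, 0)
  "1794" → prefix "17" already present; 2 new (9, 4)
  "1789" → prefix "17" already present; 2 new (8, 9)
  "1782" → prefix "178" already present; 1 new (2)
Total nodes = 3 + 2 + 2 + 1 = 8

8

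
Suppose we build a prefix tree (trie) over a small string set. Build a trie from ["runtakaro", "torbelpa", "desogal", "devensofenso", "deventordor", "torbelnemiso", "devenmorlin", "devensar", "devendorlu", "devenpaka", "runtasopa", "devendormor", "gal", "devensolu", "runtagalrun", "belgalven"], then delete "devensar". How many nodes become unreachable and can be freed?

After clearing the end-marker at "devensar", prune upward until reaching a node still needed by another word.
The suffix "ar" (2 nodes) is used only by "devensar"; the node for "devens" still has the child "o", so pruning stops there.
Nodes removed: 2

2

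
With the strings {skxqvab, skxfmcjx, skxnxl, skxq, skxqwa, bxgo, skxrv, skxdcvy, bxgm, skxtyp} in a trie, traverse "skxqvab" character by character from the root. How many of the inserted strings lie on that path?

2

Check each prefix of "skxqvab" against the stored set — each match is an end-marker on the path.
Prefixes of the query that are stored words: "skxq", "skxqvab"
Count: 2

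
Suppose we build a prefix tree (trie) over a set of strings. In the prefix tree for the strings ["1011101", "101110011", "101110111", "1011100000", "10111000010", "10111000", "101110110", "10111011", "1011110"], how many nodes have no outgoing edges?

Leaves are exactly the stored words that no other stored word extends.
Those words: "1011100000", "10111000010", "101110011", "101110110", "101110111", "1011110"
Leaf count: 6

6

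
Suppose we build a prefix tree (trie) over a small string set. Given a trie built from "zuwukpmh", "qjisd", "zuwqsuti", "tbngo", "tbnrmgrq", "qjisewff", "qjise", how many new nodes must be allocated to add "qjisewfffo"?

2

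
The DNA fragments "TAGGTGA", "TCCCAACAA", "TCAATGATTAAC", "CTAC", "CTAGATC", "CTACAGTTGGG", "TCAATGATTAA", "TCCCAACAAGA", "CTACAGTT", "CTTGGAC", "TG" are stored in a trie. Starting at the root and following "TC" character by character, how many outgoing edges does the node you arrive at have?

2

Walk "TC" from the root, arriving at one node.
Distinct next characters after "TC": A, C.
That node has 2 child edges.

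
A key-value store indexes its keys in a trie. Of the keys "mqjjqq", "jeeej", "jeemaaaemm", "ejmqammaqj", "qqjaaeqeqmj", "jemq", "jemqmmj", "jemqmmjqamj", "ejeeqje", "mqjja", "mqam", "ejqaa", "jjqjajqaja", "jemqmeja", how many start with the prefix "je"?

Walk to "je"; the words in its subtree are exactly those with that prefix.
Matches: "jeeej", "jeemaaaemm", "jemq", "jemqmeja", "jemqmmj", "jemqmmjqamj"
Count: 6

6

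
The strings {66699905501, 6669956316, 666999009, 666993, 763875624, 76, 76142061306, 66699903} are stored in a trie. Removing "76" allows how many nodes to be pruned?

0

After clearing the end-marker at "76", prune upward until reaching a node still needed by another word.
Every node on "76" is still needed (e.g. by "763875624"), so nothing is freed.
Nodes removed: 0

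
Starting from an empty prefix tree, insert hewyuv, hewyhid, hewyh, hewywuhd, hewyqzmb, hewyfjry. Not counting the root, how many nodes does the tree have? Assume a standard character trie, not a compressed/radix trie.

21

Count nodes per top-level branch (shared prefixes stored once):
  'h'-branch (hewyfjry, hewyh, hewyhid, hewyqzmb, hewyuv, hewywuhd): 21 nodes
Sum: 21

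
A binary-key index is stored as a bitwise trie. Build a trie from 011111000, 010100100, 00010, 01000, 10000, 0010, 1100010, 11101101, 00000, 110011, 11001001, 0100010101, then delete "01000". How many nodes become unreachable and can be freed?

0

A node on "01000"'s path can go only if nothing else ends at it or branches off below it.
Every node on "01000" is still needed (e.g. by "0100010101"), so nothing is freed.
Nodes removed: 0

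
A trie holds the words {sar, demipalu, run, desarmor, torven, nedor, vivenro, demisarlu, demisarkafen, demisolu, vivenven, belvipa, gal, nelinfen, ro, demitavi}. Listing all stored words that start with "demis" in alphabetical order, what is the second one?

Filter for "demis…" and sort: "demisarkafen", "demisarlu", "demisolu"
The 2nd is demisarlu.

demisarlu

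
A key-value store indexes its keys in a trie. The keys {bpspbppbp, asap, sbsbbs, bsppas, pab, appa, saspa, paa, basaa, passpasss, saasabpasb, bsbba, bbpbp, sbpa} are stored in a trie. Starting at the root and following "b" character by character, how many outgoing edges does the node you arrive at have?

Follow the path "b" to its node, then look at its outgoing edges.
Characters that immediately follow "b" among the stored strings: {a, b, p, s}.
That node has 4 child edges.

4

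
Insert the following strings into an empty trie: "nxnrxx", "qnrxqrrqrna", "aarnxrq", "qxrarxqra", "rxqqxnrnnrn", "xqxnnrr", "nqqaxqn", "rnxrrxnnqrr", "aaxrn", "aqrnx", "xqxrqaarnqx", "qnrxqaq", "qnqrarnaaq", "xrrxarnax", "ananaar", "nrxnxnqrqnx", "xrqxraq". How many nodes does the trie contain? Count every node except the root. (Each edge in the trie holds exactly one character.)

120

Count nodes per top-level branch (shared prefixes stored once):
  'a'-branch (aarnxrq, aaxrn, ananaar, aqrnx): 20 nodes
  'n'-branch (nqqaxqn, nrxnxnqrqnx, nxnrxx): 22 nodes
  'q'-branch (qnqrarnaaq, qnrxqaq, qnrxqrrqrna, qxrarxqra): 29 nodes
  'r'-branch (rnxrrxnnqrr, rxqqxnrnnrn): 21 nodes
  'x'-branch (xqxnnrr, xqxrqaarnqx, xrqxraq, xrrxarnax): 28 nodes
Sum: 120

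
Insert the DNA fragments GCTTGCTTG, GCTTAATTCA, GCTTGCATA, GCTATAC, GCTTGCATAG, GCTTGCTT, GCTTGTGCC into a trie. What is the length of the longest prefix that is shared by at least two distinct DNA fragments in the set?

9

Equivalently: take the maximum, over all pairs, of their longest common prefix length.
"GCTTGCATA" and "GCTTGCATAG" agree on "GCTTGCATA" (9 characters) before diverging; nothing deeper is shared.
Longest shared-prefix length: 9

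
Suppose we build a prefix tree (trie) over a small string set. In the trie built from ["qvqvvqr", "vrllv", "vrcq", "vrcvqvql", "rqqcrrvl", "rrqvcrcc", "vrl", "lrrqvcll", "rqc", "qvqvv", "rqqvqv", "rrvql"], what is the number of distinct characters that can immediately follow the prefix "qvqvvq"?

1

The children of the "qvqvvq" node are the distinct next characters among strings starting with "qvqvvq".
Distinct next characters after "qvqvvq": r.
That node has 1 child edge.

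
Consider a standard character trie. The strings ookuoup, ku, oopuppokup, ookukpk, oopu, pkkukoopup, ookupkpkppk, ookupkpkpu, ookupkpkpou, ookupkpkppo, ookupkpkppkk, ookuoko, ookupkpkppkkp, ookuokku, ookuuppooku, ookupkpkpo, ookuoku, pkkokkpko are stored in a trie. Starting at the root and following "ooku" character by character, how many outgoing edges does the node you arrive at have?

Walk "ooku" from the root, arriving at one node.
Distinct next characters after "ooku": k, o, p, u.
That node has 4 child edges.

4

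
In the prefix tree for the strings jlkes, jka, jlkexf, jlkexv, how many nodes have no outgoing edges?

4

Leaves are exactly the stored words that no other stored word extends.
Those words: "jka", "jlkes", "jlkexf", "jlkexv"
Leaf count: 4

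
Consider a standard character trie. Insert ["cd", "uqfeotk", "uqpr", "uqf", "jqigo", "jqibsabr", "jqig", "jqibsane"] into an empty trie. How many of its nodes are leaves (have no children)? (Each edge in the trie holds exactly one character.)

A leaf is a node with no children — equivalently, the end of a word that is not a proper prefix of any other stored word.
Those words: "cd", "jqibsabr", "jqibsane", "jqigo", "uqfeotk", "uqpr"
Leaf count: 6

6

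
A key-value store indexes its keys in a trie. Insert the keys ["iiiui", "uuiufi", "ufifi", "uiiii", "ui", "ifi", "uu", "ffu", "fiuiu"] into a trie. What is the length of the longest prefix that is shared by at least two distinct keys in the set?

2

Equivalently: take the maximum, over all pairs, of their longest common prefix length.
e.g. "ui" and "uiiii" share the prefix "ui" of length 2; no pair shares a longer one.
Longest shared-prefix length: 2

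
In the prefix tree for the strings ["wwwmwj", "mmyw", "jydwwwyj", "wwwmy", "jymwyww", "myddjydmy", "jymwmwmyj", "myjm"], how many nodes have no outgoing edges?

A leaf is a node with no children — equivalently, the end of a word that is not a proper prefix of any other stored word.
Those words: "jydwwwyj", "jymwmwmyj", "jymwyww", "mmyw", "myddjydmy", "myjm", "wwwmwj", "wwwmy"
Leaf count: 8

8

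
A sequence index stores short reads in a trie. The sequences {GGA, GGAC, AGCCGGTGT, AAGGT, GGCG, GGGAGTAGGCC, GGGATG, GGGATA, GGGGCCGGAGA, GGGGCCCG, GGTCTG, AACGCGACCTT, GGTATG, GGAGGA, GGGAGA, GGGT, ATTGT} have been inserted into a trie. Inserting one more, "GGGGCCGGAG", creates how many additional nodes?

0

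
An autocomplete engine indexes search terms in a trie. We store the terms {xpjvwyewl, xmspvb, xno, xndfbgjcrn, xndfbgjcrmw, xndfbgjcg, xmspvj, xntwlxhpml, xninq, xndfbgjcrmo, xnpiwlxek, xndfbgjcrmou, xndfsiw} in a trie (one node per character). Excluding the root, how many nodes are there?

Insert word by word; a character creates a node only if that edge doesn't already exist:
  "xpjvwyewl" → 9 new (x, p, j, v, w, y, e, w, l)
  "xmspvb" → prefix "x" already present; 5 new (m, s, p, v, b)
  "xno" → prefix "x" already present; 2 new (n, o)
  "xndfbgjcrn" → prefix "xn" already present; 8 new (d, f, b, g, j, c, r, n)
  "xndfbgjcrmw" → prefix "xndfbgjcr" already present; 2 new (m, w)
  "xndfbgjcg" → prefix "xndfbgjc" already present; 1 new (g)
  "xmspvj" → prefix "xmspv" already present; 1 new (j)
  "xntwlxhpml" → prefix "xn" already present; 8 new (t, w, l, x, h, p, m, l)
  "xninq" → prefix "xn" already present; 3 new (i, n, q)
  "xndfbgjcrmo" → prefix "xndfbgjcrm" already present; 1 new (o)
  "xnpiwlxek" → prefix "xn" already present; 7 new (p, i, w, l, x, e, k)
  "xndfbgjcrmou" → prefix "xndfbgjcrmo" already present; 1 new (u)
  "xndfsiw" → prefix "xndf" already present; 3 new (s, i, w)
Total nodes = 9 + 5 + 2 + 8 + 2 + 1 + 1 + 8 + 3 + 1 + 7 + 1 + 3 = 51

51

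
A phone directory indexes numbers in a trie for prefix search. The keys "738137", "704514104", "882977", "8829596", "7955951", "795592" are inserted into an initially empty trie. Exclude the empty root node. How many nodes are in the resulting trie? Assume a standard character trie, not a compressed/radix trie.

30

Trie structure (* marks end of a word):
(root)
├─ 7
│  ├─ 0
│  │  └─ 4
│  │     └─ 5
│  │        └─ 1
│  │           └─ 4
│  │              └─ 1
│  │                 └─ 0
│  │                    └─ 4 *
│  ├─ 3
│  │  └─ 8
│  │     └─ 1
│  │        └─ 3
│  │           └─ 7 *
│  └─ 9
│     └─ 5
│        └─ 5
│           └─ 9
│              ├─ 2 *
│              └─ 5
│                 └─ 1 *
└─ 8
   └─ 8
      └─ 2
         └─ 9
            ├─ 5
            │  └─ 9
            │     └─ 6 *
            └─ 7
               └─ 7 *
Counting every labelled node above: 30.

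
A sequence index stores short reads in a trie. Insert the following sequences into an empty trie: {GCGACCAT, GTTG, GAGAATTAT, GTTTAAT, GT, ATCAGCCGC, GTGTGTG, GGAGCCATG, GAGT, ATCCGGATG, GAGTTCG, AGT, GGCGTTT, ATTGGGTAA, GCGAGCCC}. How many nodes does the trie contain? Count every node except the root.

73

Insert word by word; a character creates a node only if that edge doesn't already exist:
  "GCGACCAT" → 8 new (G, C, G, A, C, C, A, T)
  "GTTG" → prefix "G" already present; 3 new (T, T, G)
  "GAGAATTAT" → prefix "G" already present; 8 new (A, G, A, A, T, T, A, T)
  "GTTTAAT" → prefix "GTT" already present; 4 new (T, A, A, T)
  "GT" → prefix "GT" already present; 0 new (none)
  "ATCAGCCGC" → 9 new (A, T, C, A, G, C, C, G, C)
  "GTGTGTG" → prefix "GT" already present; 5 new (G, T, G, T, G)
  "GGAGCCATG" → prefix "G" already present; 8 new (G, A, G, C, C, A, T, G)
  "GAGT" → prefix "GAG" already present; 1 new (T)
  "ATCCGGATG" → prefix "ATC" already present; 6 new (C, G, G, A, T, G)
  "GAGTTCG" → prefix "GAGT" already present; 3 new (T, C, G)
  "AGT" → prefix "A" already present; 2 new (G, T)
  "GGCGTTT" → prefix "GG" already present; 5 new (C, G, T, T, T)
  "ATTGGGTAA" → prefix "AT" already present; 7 new (T, G, G, G, T, A, A)
  "GCGAGCCC" → prefix "GCGA" already present; 4 new (G, C, C, C)
Total nodes = 8 + 3 + 8 + 4 + 0 + 9 + 5 + 8 + 1 + 6 + 3 + 2 + 5 + 7 + 4 = 73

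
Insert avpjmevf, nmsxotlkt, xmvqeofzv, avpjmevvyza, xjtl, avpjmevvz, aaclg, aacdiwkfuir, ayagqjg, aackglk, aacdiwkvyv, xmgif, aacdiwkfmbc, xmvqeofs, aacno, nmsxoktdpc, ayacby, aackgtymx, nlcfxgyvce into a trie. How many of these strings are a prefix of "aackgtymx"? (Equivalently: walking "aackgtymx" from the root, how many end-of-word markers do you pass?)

1

Walk "aackgtymx" from the root; an end-of-word marker is hit whenever a stored word is a prefix of "aackgtymx".
Prefixes of the query that are stored words: "aackgtymx"
Count: 1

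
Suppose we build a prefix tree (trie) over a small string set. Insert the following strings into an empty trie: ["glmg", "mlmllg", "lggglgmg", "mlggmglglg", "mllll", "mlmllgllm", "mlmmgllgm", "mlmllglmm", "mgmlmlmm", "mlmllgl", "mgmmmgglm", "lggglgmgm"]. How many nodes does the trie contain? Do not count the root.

54

Insert word by word; a character creates a node only if that edge doesn't already exist:
  "glmg" → 4 new (g, l, m, g)
  "mlmllg" → 6 new (m, l, m, l, l, g)
  "lggglgmg" → 8 new (l, g, g, g, l, g, m, g)
  "mlggmglglg" → prefix "ml" already present; 8 new (g, g, m, g, l, g, l, g)
  "mllll" → prefix "ml" already present; 3 new (l, l, l)
  "mlmllgllm" → prefix "mlmllg" already present; 3 new (l, l, m)
  "mlmmgllgm" → prefix "mlm" already present; 6 new (m, g, l, l, g, m)
  "mlmllglmm" → prefix "mlmllgl" already present; 2 new (m, m)
  "mgmlmlmm" → prefix "m" already present; 7 new (g, m, l, m, l, m, m)
  "mlmllgl" → prefix "mlmllgl" already present; 0 new (none)
  "mgmmmgglm" → prefix "mgm" already present; 6 new (m, m, g, g, l, m)
  "lggglgmgm" → prefix "lggglgmg" already present; 1 new (m)
Total nodes = 4 + 6 + 8 + 8 + 3 + 3 + 6 + 2 + 7 + 0 + 6 + 1 = 54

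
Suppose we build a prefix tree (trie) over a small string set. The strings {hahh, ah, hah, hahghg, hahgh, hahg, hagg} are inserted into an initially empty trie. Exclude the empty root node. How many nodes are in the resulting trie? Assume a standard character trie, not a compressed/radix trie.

11

Trace insertions, counting only characters that open a new branch:
  "hahh" → 4 new (h, a, h, h)
  "ah" → 2 new (a, h)
  "hah" → prefix "hah" already present; 0 new (none)
  "hahghg" → prefix "hah" already present; 3 new (g, h, g)
  "hahgh" → prefix "hahgh" already present; 0 new (none)
  "hahg" → prefix "hahg" already present; 0 new (none)
  "hagg" → prefix "ha" already present; 2 new (g, g)
Total nodes = 4 + 2 + 0 + 3 + 0 + 0 + 2 = 11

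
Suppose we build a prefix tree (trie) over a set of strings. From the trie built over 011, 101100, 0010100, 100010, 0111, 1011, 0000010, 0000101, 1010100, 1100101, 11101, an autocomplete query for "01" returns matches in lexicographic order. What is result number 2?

Words with prefix "01", in lexicographic order: "011", "0111"
Position 2: 0111

0111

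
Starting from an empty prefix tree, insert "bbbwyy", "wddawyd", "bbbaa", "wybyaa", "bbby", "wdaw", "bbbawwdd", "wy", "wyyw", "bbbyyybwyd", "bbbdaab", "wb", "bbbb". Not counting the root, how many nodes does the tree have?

Trace insertions, counting only characters that open a new branch:
  "bbbwyy" → 6 new (b, b, b, w, y, y)
  "wddawyd" → 7 new (w, d, d, a, w, y, d)
  "bbbaa" → prefix "bbb" already present; 2 new (a, a)
  "wybyaa" → prefix "w" already present; 5 new (y, b, y, a, a)
  "bbby" → prefix "bbb" already present; 1 new (y)
  "wdaw" → prefix "wd" already present; 2 new (a, w)
  "bbbawwdd" → prefix "bbba" already present; 4 new (w, w, d, d)
  "wy" → prefix "wy" already present; 0 new (none)
  "wyyw" → prefix "wy" already present; 2 new (y, w)
  "bbbyyybwyd" → prefix "bbby" already present; 6 new (y, y, b, w, y, d)
  "bbbdaab" → prefix "bbb" already present; 4 new (d, a, a, b)
  "wb" → prefix "w" already present; 1 new (b)
  "bbbb" → prefix "bbb" already present; 1 new (b)
Total nodes = 6 + 7 + 2 + 5 + 1 + 2 + 4 + 0 + 2 + 6 + 4 + 1 + 1 = 41

41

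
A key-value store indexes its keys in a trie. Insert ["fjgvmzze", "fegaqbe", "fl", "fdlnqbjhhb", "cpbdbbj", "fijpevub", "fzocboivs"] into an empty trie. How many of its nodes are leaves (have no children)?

7

Leaves are exactly the stored words that no other stored word extends.
Those words: "cpbdbbj", "fdlnqbjhhb", "fegaqbe", "fijpevub", "fjgvmzze", "fl", "fzocboivs"
Leaf count: 7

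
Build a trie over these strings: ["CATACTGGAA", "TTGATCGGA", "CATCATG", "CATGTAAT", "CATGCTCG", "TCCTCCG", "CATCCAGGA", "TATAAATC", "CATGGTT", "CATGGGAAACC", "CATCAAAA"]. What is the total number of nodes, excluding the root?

For each word, the new-node count is its length minus the longest prefix already in the trie:
  "CATACTGGAA" → 10 new (C, A, T, A, C, T, G, G, A, A)
  "TTGATCGGA" → 9 new (T, T, G, A, T, C, G, G, A)
  "CATCATG" → prefix "CAT" already present; 4 new (C, A, T, G)
  "CATGTAAT" → prefix "CAT" already present; 5 new (G, T, A, A, T)
  "CATGCTCG" → prefix "CATG" already present; 4 new (C, T, C, G)
  "TCCTCCG" → prefix "T" already present; 6 new (C, C, T, C, C, G)
  "CATCCAGGA" → prefix "CATC" already present; 5 new (C, A, G, G, A)
  "TATAAATC" → prefix "T" already present; 7 new (A, T, A, A, A, T, C)
  "CATGGTT" → prefix "CATG" already present; 3 new (G, T, T)
  "CATGGGAAACC" → prefix "CATGG" already present; 6 new (G, A, A, A, C, C)
  "CATCAAAA" → prefix "CATCA" already present; 3 new (A, A, A)
Total nodes = 10 + 9 + 4 + 5 + 4 + 6 + 5 + 7 + 3 + 6 + 3 = 62

62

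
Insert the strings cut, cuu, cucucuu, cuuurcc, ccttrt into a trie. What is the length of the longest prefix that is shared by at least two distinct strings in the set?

The deepest shared node is where two words last agree before diverging.
e.g. "cuu" and "cuuurcc" share the prefix "cuu" of length 3; no pair shares a longer one.
Longest shared-prefix length: 3

3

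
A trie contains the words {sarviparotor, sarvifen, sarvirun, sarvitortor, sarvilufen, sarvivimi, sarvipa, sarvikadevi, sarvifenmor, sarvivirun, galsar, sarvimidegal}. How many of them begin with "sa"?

Walk to "sa"; the words in its subtree are exactly those with that prefix.
Matches: "sarvifen", "sarvifenmor", "sarvikadevi", "sarvilufen", "sarvimidegal", "sarvipa", "sarviparotor", "sarvirun", "sarvitortor", "sarvivimi", "sarvivirun"
Count: 11

11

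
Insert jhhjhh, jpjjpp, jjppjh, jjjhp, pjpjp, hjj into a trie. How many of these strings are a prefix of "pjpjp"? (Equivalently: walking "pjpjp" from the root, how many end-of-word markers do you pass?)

1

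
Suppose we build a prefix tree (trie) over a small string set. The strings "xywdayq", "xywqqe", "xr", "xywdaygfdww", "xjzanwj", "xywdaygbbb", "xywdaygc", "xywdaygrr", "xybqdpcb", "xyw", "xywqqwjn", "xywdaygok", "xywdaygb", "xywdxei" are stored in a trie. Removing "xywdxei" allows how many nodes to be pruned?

3

Walk "xywdxei" from the leaf back toward the root, removing each node that no remaining word uses.
The suffix "xei" (3 nodes) is used only by "xywdxei"; the node for "xywd" still has the child "a", so pruning stops there.
Nodes removed: 3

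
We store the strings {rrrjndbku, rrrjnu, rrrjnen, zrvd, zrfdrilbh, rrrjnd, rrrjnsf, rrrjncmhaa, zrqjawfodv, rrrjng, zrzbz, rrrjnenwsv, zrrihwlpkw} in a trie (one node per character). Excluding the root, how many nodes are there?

Trace insertions, counting only characters that open a new branch:
  "rrrjndbku" → 9 new (r, r, r, j, n, d, b, k, u)
  "rrrjnu" → prefix "rrrjn" already present; 1 new (u)
  "rrrjnen" → prefix "rrrjn" already present; 2 new (e, n)
  "zrvd" → 4 new (z, r, v, d)
  "zrfdrilbh" → prefix "zr" already present; 7 new (f, d, r, i, l, b, h)
  "rrrjnd" → prefix "rrrjnd" already present; 0 new (none)
  "rrrjnsf" → prefix "rrrjn" already present; 2 new (s, f)
  "rrrjncmhaa" → prefix "rrrjn" already present; 5 new (c, m, h, a, a)
  "zrqjawfodv" → prefix "zr" already present; 8 new (q, j, a, w, f, o, d, v)
  "rrrjng" → prefix "rrrjn" already present; 1 new (g)
  "zrzbz" → prefix "zr" already present; 3 new (z, b, z)
  "rrrjnenwsv" → prefix "rrrjnen" already present; 3 new (w, s, v)
  "zrrihwlpkw" → prefix "zr" already present; 8 new (r, i, h, w, l, p, k, w)
Total nodes = 9 + 1 + 2 + 4 + 7 + 0 + 2 + 5 + 8 + 1 + 3 + 3 + 8 = 53

53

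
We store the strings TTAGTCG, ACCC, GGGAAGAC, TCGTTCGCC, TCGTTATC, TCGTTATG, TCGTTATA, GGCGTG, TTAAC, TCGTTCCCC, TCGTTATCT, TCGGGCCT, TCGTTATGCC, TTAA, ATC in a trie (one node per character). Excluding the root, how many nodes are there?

Trace insertions, counting only characters that open a new branch:
  "TTAGTCG" → 7 new (T, T, A, G, T, C, G)
  "ACCC" → 4 new (A, C, C, C)
  "GGGAAGAC" → 8 new (G, G, G, A, A, G, A, C)
  "TCGTTCGCC" → prefix "T" already present; 8 new (C, G, T, T, C, G, C, C)
  "TCGTTATC" → prefix "TCGTT" already present; 3 new (A, T, C)
  "TCGTTATG" → prefix "TCGTTAT" already present; 1 new (G)
  "TCGTTATA" → prefix "TCGTTAT" already present; 1 new (A)
  "GGCGTG" → prefix "GG" already present; 4 new (C, G, T, G)
  "TTAAC" → prefix "TTA" already present; 2 new (A, C)
  "TCGTTCCCC" → prefix "TCGTTC" already present; 3 new (C, C, C)
  "TCGTTATCT" → prefix "TCGTTATC" already present; 1 new (T)
  "TCGGGCCT" → prefix "TCG" already present; 5 new (G, G, C, C, T)
  "TCGTTATGCC" → prefix "TCGTTATG" already present; 2 new (C, C)
  "TTAA" → prefix "TTAA" already present; 0 new (none)
  "ATC" → prefix "A" already present; 2 new (T, C)
Total nodes = 7 + 4 + 8 + 8 + 3 + 1 + 1 + 4 + 2 + 3 + 1 + 5 + 2 + 0 + 2 = 51

51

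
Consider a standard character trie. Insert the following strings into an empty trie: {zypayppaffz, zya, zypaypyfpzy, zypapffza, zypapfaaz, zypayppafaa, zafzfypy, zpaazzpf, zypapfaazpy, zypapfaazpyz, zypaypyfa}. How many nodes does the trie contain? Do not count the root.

45

Count nodes per top-level branch (shared prefixes stored once):
  'z'-branch (zafzfypy, zpaazzpf, zya, zypapfaaz, zypapfaazpy, zypapfaazpyz, zypapffza, zypayppafaa, zypayppaffz, zypaypyfa, zypaypyfpzy): 45 nodes
Sum: 45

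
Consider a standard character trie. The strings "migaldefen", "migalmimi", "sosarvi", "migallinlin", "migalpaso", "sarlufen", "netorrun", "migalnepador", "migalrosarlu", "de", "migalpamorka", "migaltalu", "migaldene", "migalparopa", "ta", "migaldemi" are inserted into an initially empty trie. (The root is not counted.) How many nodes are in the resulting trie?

81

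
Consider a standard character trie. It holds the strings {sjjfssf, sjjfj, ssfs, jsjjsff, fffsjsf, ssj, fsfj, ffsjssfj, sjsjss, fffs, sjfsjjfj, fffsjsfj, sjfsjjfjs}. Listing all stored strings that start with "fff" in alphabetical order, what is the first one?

fffs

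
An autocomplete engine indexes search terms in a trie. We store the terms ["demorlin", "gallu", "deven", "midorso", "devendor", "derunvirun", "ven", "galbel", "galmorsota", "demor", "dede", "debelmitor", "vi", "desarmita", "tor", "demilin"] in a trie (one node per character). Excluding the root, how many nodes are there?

72

For each word, the new-node count is its length minus the longest prefix already in the trie:
  "demorlin" → 8 new (d, e, m, o, r, l, i, n)
  "gallu" → 5 new (g, a, l, l, u)
  "deven" → prefix "de" already present; 3 new (v, e, n)
  "midorso" → 7 new (m, i, d, o, r, s, o)
  "devendor" → prefix "deven" already present; 3 new (d, o, r)
  "derunvirun" → prefix "de" already present; 8 new (r, u, n, v, i, r, u, n)
  "ven" → 3 new (v, e, n)
  "galbel" → prefix "gal" already present; 3 new (b, e, l)
  "galmorsota" → prefix "gal" already present; 7 new (m, o, r, s, o, t, a)
  "demor" → prefix "demor" already present; 0 new (none)
  "dede" → prefix "de" already present; 2 new (d, e)
  "debelmitor" → prefix "de" already present; 8 new (b, e, l, m, i, t, o, r)
  "vi" → prefix "v" already present; 1 new (i)
  "desarmita" → prefix "de" already present; 7 new (s, a, r, m, i, t, a)
  "tor" → 3 new (t, o, r)
  "demilin" → prefix "dem" already present; 4 new (i, l, i, n)
Total nodes = 8 + 5 + 3 + 7 + 3 + 8 + 3 + 3 + 7 + 0 + 2 + 8 + 1 + 7 + 3 + 4 = 72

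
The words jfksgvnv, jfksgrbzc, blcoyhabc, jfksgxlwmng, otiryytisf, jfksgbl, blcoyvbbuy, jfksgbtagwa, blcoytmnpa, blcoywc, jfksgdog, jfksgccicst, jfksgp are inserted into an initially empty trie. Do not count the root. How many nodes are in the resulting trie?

Trace insertions, counting only characters that open a new branch:
  "jfksgvnv" → 8 new (j, f, k, s, g, v, n, v)
  "jfksgrbzc" → prefix "jfksg" already present; 4 new (r, b, z, c)
  "blcoyhabc" → 9 new (b, l, c, o, y, h, a, b, c)
  "jfksgxlwmng" → prefix "jfksg" already present; 6 new (x, l, w, m, n, g)
  "otiryytisf" → 10 new (o, t, i, r, y, y, t, i, s, f)
  "jfksgbl" → prefix "jfksg" already present; 2 new (b, l)
  "blcoyvbbuy" → prefix "blcoy" already present; 5 new (v, b, b, u, y)
  "jfksgbtagwa" → prefix "jfksgb" already present; 5 new (t, a, g, w, a)
  "blcoytmnpa" → prefix "blcoy" already present; 5 new (t, m, n, p, a)
  "blcoywc" → prefix "blcoy" already present; 2 new (w, c)
  "jfksgdog" → prefix "jfksg" already present; 3 new (d, o, g)
  "jfksgccicst" → prefix "jfksg" already present; 6 new (c, c, i, c, s, t)
  "jfksgp" → prefix "jfksg" already present; 1 new (p)
Total nodes = 8 + 4 + 9 + 6 + 10 + 2 + 5 + 5 + 5 + 2 + 3 + 6 + 1 = 66

66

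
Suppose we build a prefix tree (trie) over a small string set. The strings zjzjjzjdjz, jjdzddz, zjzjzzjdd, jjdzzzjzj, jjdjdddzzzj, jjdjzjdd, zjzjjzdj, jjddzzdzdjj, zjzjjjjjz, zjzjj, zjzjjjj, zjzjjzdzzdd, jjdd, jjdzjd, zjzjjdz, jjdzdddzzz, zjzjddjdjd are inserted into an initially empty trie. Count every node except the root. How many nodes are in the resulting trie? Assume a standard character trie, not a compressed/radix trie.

71

Insert word by word; a character creates a node only if that edge doesn't already exist:
  "zjzjjzjdjz" → 10 new (z, j, z, j, j, z, j, d, j, z)
  "jjdzddz" → 7 new (j, j, d, z, d, d, z)
  "zjzjzzjdd" → prefix "zjzj" already present; 5 new (z, z, j, d, d)
  "jjdzzzjzj" → prefix "jjdz" already present; 5 new (z, z, j, z, j)
  "jjdjdddzzzj" → prefix "jjd" already present; 8 new (j, d, d, d, z, z, z, j)
  "jjdjzjdd" → prefix "jjdj" already present; 4 new (z, j, d, d)
  "zjzjjzdj" → prefix "zjzjjz" already present; 2 new (d, j)
  "jjddzzdzdjj" → prefix "jjd" already present; 8 new (d, z, z, d, z, d, j, j)
  "zjzjjjjjz" → prefix "zjzjj" already present; 4 new (j, j, j, z)
  "zjzjj" → prefix "zjzjj" already present; 0 new (none)
  "zjzjjjj" → prefix "zjzjjjj" already present; 0 new (none)
  "zjzjjzdzzdd" → prefix "zjzjjzd" already present; 4 new (z, z, d, d)
  "jjdd" → prefix "jjdd" already present; 0 new (none)
  "jjdzjd" → prefix "jjdz" already present; 2 new (j, d)
  "zjzjjdz" → prefix "zjzjj" already present; 2 new (d, z)
  "jjdzdddzzz" → prefix "jjdzdd" already present; 4 new (d, z, z, z)
  "zjzjddjdjd" → prefix "zjzj" already present; 6 new (d, d, j, d, j, d)
Total nodes = 10 + 7 + 5 + 5 + 8 + 4 + 2 + 8 + 4 + 0 + 0 + 4 + 0 + 2 + 2 + 4 + 6 = 71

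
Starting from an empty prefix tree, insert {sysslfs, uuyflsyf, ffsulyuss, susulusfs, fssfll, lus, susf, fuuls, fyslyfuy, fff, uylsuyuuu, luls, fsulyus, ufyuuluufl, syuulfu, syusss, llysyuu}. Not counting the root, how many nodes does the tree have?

91

For each word, the new-node count is its length minus the longest prefix already in the trie:
  "sysslfs" → 7 new (s, y, s, s, l, f, s)
  "uuyflsyf" → 8 new (u, u, y, f, l, s, y, f)
  "ffsulyuss" → 9 new (f, f, s, u, l, y, u, s, s)
  "susulusfs" → prefix "s" already present; 8 new (u, s, u, l, u, s, f, s)
  "fssfll" → prefix "f" already present; 5 new (s, s, f, l, l)
  "lus" → 3 new (l, u, s)
  "susf" → prefix "sus" already present; 1 new (f)
  "fuuls" → prefix "f" already present; 4 new (u, u, l, s)
  "fyslyfuy" → prefix "f" already present; 7 new (y, s, l, y, f, u, y)
  "fff" → prefix "ff" already present; 1 new (f)
  "uylsuyuuu" → prefix "u" already present; 8 new (y, l, s, u, y, u, u, u)
  "luls" → prefix "lu" already present; 2 new (l, s)
  "fsulyus" → prefix "fs" already present; 5 new (u, l, y, u, s)
  "ufyuuluufl" → prefix "u" already present; 9 new (f, y, u, u, l, u, u, f, l)
  "syuulfu" → prefix "sy" already present; 5 new (u, u, l, f, u)
  "syusss" → prefix "syu" already present; 3 new (s, s, s)
  "llysyuu" → prefix "l" already present; 6 new (l, y, s, y, u, u)
Total nodes = 7 + 8 + 9 + 8 + 5 + 3 + 1 + 4 + 7 + 1 + 8 + 2 + 5 + 9 + 5 + 3 + 6 = 91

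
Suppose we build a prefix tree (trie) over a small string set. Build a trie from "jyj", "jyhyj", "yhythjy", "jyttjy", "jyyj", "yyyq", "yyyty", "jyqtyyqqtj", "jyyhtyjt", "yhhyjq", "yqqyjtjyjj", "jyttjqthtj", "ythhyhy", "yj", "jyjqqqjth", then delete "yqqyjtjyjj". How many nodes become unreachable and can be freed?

9

Walk "yqqyjtjyjj" from the leaf back toward the root, removing each node that no remaining word uses.
The suffix "qqyjtjyjj" (9 nodes) is used only by "yqqyjtjyjj"; the node for "y" still has the child "h", so pruning stops there.
Nodes removed: 9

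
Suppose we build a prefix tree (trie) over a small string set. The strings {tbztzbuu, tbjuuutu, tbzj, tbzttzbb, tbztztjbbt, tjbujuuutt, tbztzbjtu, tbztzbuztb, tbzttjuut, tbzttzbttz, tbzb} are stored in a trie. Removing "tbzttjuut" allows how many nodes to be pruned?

After clearing the end-marker at "tbzttjuut", prune upward until reaching a node still needed by another word.
The suffix "juut" (4 nodes) is used only by "tbzttjuut"; the node for "tbztt" still has the child "z", so pruning stops there.
Nodes removed: 4

4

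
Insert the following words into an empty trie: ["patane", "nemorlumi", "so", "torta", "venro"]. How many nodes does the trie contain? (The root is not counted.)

27

Trie structure (* marks end of a word):
(root)
├─ n
│  └─ e
│     └─ m
│        └─ o
│           └─ r
│              └─ l
│                 └─ u
│                    └─ m
│                       └─ i *
├─ p
│  └─ a
│     └─ t
│        └─ a
│           └─ n
│              └─ e *
├─ s
│  └─ o *
├─ t
│  └─ o
│     └─ r
│        └─ t
│           └─ a *
└─ v
   └─ e
      └─ n
         └─ r
            └─ o *
Counting every labelled node above: 27.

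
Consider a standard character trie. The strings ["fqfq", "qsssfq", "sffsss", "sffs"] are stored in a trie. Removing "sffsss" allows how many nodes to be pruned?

2

After clearing the end-marker at "sffsss", prune upward until reaching a node still needed by another word.
The suffix "ss" (2 nodes) is used only by "sffsss"; "sffs" is itself a stored word, so pruning stops there.
Nodes removed: 2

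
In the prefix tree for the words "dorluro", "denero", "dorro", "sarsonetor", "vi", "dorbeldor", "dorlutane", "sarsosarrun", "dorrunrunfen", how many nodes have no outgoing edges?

9

A leaf is a node with no children — equivalently, the end of a word that is not a proper prefix of any other stored word.
Those words: "denero", "dorbeldor", "dorluro", "dorlutane", "dorro", "dorrunrunfen", "sarsonetor", "sarsosarrun", "vi"
Leaf count: 9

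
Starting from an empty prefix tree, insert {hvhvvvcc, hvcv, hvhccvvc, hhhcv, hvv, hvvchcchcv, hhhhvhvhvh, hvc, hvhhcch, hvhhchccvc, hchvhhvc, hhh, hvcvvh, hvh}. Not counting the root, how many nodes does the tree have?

52

Trace insertions, counting only characters that open a new branch:
  "hvhvvvcc" → 8 new (h, v, h, v, v, v, c, c)
  "hvcv" → prefix "hv" already present; 2 new (c, v)
  "hvhccvvc" → prefix "hvh" already present; 5 new (c, c, v, v, c)
  "hhhcv" → prefix "h" already present; 4 new (h, h, c, v)
  "hvv" → prefix "hv" already present; 1 new (v)
  "hvvchcchcv" → prefix "hvv" already present; 7 new (c, h, c, c, h, c, v)
  "hhhhvhvhvh" → prefix "hhh" already present; 7 new (h, v, h, v, h, v, h)
  "hvc" → prefix "hvc" already present; 0 new (none)
  "hvhhcch" → prefix "hvh" already present; 4 new (h, c, c, h)
  "hvhhchccvc" → prefix "hvhhc" already present; 5 new (h, c, c, v, c)
  "hchvhhvc" → prefix "h" already present; 7 new (c, h, v, h, h, v, c)
  "hhh" → prefix "hhh" already present; 0 new (none)
  "hvcvvh" → prefix "hvcv" already present; 2 new (v, h)
  "hvh" → prefix "hvh" already present; 0 new (none)
Total nodes = 8 + 2 + 5 + 4 + 1 + 7 + 7 + 0 + 4 + 5 + 7 + 0 + 2 + 0 = 52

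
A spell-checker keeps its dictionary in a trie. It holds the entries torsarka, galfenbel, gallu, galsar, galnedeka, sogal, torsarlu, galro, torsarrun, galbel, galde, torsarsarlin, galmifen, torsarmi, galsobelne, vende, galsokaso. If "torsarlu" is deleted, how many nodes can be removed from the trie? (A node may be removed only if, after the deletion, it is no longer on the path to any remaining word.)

Walk "torsarlu" from the leaf back toward the root, removing each node that no remaining word uses.
The suffix "lu" (2 nodes) is used only by "torsarlu"; the node for "torsar" still has the child "k", so pruning stops there.
Nodes removed: 2

2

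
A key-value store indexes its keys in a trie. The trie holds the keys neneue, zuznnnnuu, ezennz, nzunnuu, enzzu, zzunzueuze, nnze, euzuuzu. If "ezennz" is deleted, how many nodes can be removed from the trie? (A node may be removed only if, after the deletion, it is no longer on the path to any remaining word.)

A node on "ezennz"'s path can go only if nothing else ends at it or branches off below it.
The suffix "zennz" (5 nodes) is used only by "ezennz"; the node for "e" still has the child "n", so pruning stops there.
Nodes removed: 5

5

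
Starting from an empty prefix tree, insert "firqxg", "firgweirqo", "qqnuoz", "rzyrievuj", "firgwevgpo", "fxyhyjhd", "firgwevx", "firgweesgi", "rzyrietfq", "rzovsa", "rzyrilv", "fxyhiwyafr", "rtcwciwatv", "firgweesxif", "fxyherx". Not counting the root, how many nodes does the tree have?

74

Trace insertions, counting only characters that open a new branch:
  "firqxg" → 6 new (f, i, r, q, x, g)
  "firgweirqo" → prefix "fir" already present; 7 new (g, w, e, i, r, q, o)
  "qqnuoz" → 6 new (q, q, n, u, o, z)
  "rzyrievuj" → 9 new (r, z, y, r, i, e, v, u, j)
  "firgwevgpo" → prefix "firgwe" already present; 4 new (v, g, p, o)
  "fxyhyjhd" → prefix "f" already present; 7 new (x, y, h, y, j, h, d)
  "firgwevx" → prefix "firgwev" already present; 1 new (x)
  "firgweesgi" → prefix "firgwe" already present; 4 new (e, s, g, i)
  "rzyrietfq" → prefix "rzyrie" already present; 3 new (t, f, q)
  "rzovsa" → prefix "rz" already present; 4 new (o, v, s, a)
  "rzyrilv" → prefix "rzyri" already present; 2 new (l, v)
  "fxyhiwyafr" → prefix "fxyh" already present; 6 new (i, w, y, a, f, r)
  "rtcwciwatv" → prefix "r" already present; 9 new (t, c, w, c, i, w, a, t, v)
  "firgweesxif" → prefix "firgwees" already present; 3 new (x, i, f)
  "fxyherx" → prefix "fxyh" already present; 3 new (e, r, x)
Total nodes = 6 + 7 + 6 + 9 + 4 + 7 + 1 + 4 + 3 + 4 + 2 + 6 + 9 + 3 + 3 = 74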